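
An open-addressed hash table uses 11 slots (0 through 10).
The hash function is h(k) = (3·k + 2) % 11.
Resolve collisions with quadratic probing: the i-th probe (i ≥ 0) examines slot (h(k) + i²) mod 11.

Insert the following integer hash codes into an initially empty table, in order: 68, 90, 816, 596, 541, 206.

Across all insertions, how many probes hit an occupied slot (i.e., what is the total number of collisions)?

Insert 68: h=8, slot 8 empty -> index 8.
Insert 90: h=8, slot 8 occupied -> index 9.
Insert 816: h=8, slots 8,9 occupied -> index 1.
Insert 596: h=8, slots 8,9,1 occupied -> index 6.
Insert 541: h=8, slots 8,9,1,6 occupied -> index 2.
Insert 206: h=4, slot 4 empty -> index 4.
Table: [-, 816, 541, -, 206, -, 596, -, 68, 90, -]

10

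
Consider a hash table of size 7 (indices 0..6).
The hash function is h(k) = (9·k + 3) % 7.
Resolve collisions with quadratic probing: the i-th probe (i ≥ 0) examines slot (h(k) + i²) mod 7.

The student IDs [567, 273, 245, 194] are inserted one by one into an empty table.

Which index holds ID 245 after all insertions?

Insert 567: h=3, slot 3 empty => index 3.
Insert 273: h=3, slot 3 occupied => index 4.
Insert 245: h=3, slots 3,4 occupied => index 0.
Insert 194: h=6, slot 6 empty => index 6.
Table: [245, ∅, ∅, 567, 273, ∅, 194]

0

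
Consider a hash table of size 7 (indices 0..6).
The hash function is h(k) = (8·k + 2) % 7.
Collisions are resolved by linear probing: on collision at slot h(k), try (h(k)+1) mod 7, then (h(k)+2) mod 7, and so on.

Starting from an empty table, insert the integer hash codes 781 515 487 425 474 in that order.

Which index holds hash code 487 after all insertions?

781 hashes to 6; slot 6 is free -> place at 6.
515 hashes to 6; 6 taken -> place at 0.
487 hashes to 6; 6,0 taken -> place at 1.
425 hashes to 0; 0,1 taken -> place at 2.
474 hashes to 0; 0,1,2 taken -> place at 3.
Table: [515, 487, 425, 474, _, _, 781]

1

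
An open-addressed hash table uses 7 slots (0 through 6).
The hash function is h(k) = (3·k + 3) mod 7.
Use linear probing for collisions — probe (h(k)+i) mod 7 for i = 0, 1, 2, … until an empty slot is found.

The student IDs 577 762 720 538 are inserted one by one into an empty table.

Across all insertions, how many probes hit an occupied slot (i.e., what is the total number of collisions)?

3

577 hashes to 5; slot 5 is free -> place at 5.
762 hashes to 0; slot 0 is free -> place at 0.
720 hashes to 0; 0 taken -> place at 1.
538 hashes to 0; 0,1 taken -> place at 2.
Table: [762, 720, 538, -, -, 577, -]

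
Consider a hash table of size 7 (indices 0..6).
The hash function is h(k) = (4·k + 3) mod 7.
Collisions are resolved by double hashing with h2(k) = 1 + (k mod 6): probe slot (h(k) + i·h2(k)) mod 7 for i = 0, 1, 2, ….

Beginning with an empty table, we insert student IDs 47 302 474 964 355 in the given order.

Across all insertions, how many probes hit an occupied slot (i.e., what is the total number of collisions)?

47 hashes to 2; slot 2 is free -> place at 2.
302 hashes to 0; slot 0 is free -> place at 0.
474 hashes to 2, h2=1; 2 taken -> place at 3.
964 hashes to 2, h2=5; 2,0 taken -> place at 5.
355 hashes to 2, h2=2; 2 taken -> place at 4.
Table: [302, —, 47, 474, 355, 964, —]

4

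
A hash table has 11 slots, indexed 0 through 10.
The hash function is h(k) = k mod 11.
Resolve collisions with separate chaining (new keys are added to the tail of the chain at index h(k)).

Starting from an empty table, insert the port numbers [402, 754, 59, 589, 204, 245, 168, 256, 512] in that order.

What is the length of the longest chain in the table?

Insert 402: h=6, bucket 6 empty -> new chain.
Insert 754: h=6, bucket 6 nonempty -> append to chain.
Insert 59: h=4, bucket 4 empty -> new chain.
Insert 589: h=6, bucket 6 nonempty -> append to chain.
Insert 204: h=6, bucket 6 nonempty -> append to chain.
Insert 245: h=3, bucket 3 empty -> new chain.
Insert 168: h=3, bucket 3 nonempty -> append to chain.
Insert 256: h=3, bucket 3 nonempty -> append to chain.
Insert 512: h=6, bucket 6 nonempty -> append to chain.
Final buckets:
0: ∅
1: ∅
2: ∅
3: 245 -> 168 -> 256
4: 59
5: ∅
6: 402 -> 754 -> 589 -> 204 -> 512
7: ∅
8: ∅
9: ∅
10: ∅

5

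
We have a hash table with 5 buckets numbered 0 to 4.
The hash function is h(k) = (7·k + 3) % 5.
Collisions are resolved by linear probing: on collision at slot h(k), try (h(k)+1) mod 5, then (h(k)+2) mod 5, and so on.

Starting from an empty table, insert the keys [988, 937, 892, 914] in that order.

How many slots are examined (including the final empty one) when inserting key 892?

2

988: h=4 → slot 4
937: h=2 → slot 2
892: h=2, probe 2,3 → slot 3
914: h=1 → slot 1
Table: [∅, 914, 937, 892, 988]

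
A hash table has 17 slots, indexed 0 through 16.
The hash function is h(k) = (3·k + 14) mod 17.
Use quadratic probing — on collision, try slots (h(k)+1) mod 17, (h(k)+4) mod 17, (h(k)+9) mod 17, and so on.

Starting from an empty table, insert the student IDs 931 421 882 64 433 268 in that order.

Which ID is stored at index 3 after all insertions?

421

931 hashes to 2; slot 2 is free → place at 2.
421 hashes to 2; 2 taken → place at 3.
882 hashes to 8; slot 8 is free → place at 8.
64 hashes to 2; 2,3 taken → place at 6.
433 hashes to 4; slot 4 is free → place at 4.
268 hashes to 2; 2,3,6 taken → place at 11.
Table: [∅, ∅, 931, 421, 433, ∅, 64, ∅, 882, ∅, ∅, 268, ∅, ∅, ∅, ∅, ∅]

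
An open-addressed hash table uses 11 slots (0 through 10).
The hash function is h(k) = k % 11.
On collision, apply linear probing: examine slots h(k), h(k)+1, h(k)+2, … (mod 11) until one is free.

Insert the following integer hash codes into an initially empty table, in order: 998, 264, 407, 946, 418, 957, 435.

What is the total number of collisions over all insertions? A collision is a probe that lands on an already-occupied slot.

10

998 hashes to 8; slot 8 is free -> place at 8.
264 hashes to 0; slot 0 is free -> place at 0.
407 hashes to 0; 0 taken -> place at 1.
946 hashes to 0; 0,1 taken -> place at 2.
418 hashes to 0; 0,1,2 taken -> place at 3.
957 hashes to 0; 0,1,2,3 taken -> place at 4.
435 hashes to 6; slot 6 is free -> place at 6.
Table: [264, 407, 946, 418, 957, ∅, 435, ∅, 998, ∅, ∅]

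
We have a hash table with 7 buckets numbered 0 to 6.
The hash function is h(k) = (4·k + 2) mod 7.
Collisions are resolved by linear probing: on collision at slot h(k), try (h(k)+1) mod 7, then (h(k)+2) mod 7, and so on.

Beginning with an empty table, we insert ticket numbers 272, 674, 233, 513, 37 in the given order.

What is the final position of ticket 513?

272 hashes to 5; slot 5 is free -> place at 5.
674 hashes to 3; slot 3 is free -> place at 3.
233 hashes to 3; 3 taken -> place at 4.
513 hashes to 3; 3,4,5 taken -> place at 6.
37 hashes to 3; 3,4,5,6 taken -> place at 0.
Table: [37, —, —, 674, 233, 272, 513]

6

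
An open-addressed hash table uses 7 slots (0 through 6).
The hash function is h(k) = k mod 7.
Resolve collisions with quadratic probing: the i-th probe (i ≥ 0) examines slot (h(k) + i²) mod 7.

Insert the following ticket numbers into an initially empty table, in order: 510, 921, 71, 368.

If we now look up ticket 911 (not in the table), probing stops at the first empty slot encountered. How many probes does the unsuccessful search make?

2

Insert 510: h=6, slot 6 empty => index 6.
Insert 921: h=4, slot 4 empty => index 4.
Insert 71: h=1, slot 1 empty => index 1.
Insert 368: h=4, slot 4 occupied => index 5.
Table: [_, 71, _, _, 921, 368, 510]
Lookup 911: h=1, probe 1,2 → slot 2 empty, not found.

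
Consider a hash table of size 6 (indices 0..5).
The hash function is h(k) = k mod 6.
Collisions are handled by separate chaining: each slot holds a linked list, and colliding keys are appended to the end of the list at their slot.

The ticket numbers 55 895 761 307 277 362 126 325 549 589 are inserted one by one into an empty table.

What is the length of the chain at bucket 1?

6

Insert 55: h=1, bucket 1 empty → new chain.
Insert 895: h=1, bucket 1 nonempty → append to chain.
Insert 761: h=5, bucket 5 empty → new chain.
Insert 307: h=1, bucket 1 nonempty → append to chain.
Insert 277: h=1, bucket 1 nonempty → append to chain.
Insert 362: h=2, bucket 2 empty → new chain.
Insert 126: h=0, bucket 0 empty → new chain.
Insert 325: h=1, bucket 1 nonempty → append to chain.
Insert 549: h=3, bucket 3 empty → new chain.
Insert 589: h=1, bucket 1 nonempty → append to chain.
Final buckets:
0: 126
1: 55 -> 895 -> 307 -> 277 -> 325 -> 589
2: 362
3: 549
4: -
5: 761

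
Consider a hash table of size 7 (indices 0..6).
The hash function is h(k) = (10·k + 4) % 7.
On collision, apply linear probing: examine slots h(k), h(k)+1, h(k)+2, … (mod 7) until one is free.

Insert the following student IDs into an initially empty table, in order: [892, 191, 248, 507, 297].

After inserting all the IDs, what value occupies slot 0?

892 hashes to 6; slot 6 is free -> place at 6.
191 hashes to 3; slot 3 is free -> place at 3.
248 hashes to 6; 6 taken -> place at 0.
507 hashes to 6; 6,0 taken -> place at 1.
297 hashes to 6; 6,0,1 taken -> place at 2.
Table: [248, 507, 297, 191, ., ., 892]

248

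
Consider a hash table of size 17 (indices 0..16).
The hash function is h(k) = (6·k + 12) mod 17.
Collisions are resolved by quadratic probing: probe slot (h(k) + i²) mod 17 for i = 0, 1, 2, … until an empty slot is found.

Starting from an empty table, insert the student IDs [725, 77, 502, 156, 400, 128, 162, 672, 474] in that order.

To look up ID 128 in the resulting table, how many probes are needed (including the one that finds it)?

725: h=10 → slot 10
77: h=15 → slot 15
502: h=15, probe 15,16 → slot 16
156: h=13 → slot 13
400: h=15, probe 15,16,2 → slot 2
128: h=15, probe 15,16,2,7 → slot 7
162: h=15, probe 15,16,2,7,14 → slot 14
672: h=15, probe 15,16,2,7,14,6 → slot 6
474: h=0 → slot 0
Table: [474, -, 400, -, -, -, 672, 128, -, -, 725, -, -, 156, 162, 77, 502]
Lookup 128: h=15, probe 15,16,2,7 → found at 7.

4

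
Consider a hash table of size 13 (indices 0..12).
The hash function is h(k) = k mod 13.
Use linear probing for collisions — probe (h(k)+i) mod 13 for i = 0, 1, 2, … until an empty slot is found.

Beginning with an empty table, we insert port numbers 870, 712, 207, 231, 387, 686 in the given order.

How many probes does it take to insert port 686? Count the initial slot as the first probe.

Insert 870: h=12, slot 12 empty -> index 12.
Insert 712: h=10, slot 10 empty -> index 10.
Insert 207: h=12, slot 12 occupied -> index 0.
Insert 231: h=10, slot 10 occupied -> index 11.
Insert 387: h=10, slots 10,11,12,0 occupied -> index 1.
Insert 686: h=10, slots 10,11,12,0,1 occupied -> index 2.
Table: [207, 387, 686, ∅, ∅, ∅, ∅, ∅, ∅, ∅, 712, 231, 870]

6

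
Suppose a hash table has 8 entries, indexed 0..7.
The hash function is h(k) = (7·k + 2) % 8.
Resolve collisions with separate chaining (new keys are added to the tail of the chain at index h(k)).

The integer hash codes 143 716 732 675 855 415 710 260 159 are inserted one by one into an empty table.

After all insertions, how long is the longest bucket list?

4

Insert 143: h=3, bucket 3 empty -> new chain.
Insert 716: h=6, bucket 6 empty -> new chain.
Insert 732: h=6, bucket 6 nonempty -> append to chain.
Insert 675: h=7, bucket 7 empty -> new chain.
Insert 855: h=3, bucket 3 nonempty -> append to chain.
Insert 415: h=3, bucket 3 nonempty -> append to chain.
Insert 710: h=4, bucket 4 empty -> new chain.
Insert 260: h=6, bucket 6 nonempty -> append to chain.
Insert 159: h=3, bucket 3 nonempty -> append to chain.
Final buckets:
0: —
1: —
2: —
3: 143 -> 855 -> 415 -> 159
4: 710
5: —
6: 716 -> 732 -> 260
7: 675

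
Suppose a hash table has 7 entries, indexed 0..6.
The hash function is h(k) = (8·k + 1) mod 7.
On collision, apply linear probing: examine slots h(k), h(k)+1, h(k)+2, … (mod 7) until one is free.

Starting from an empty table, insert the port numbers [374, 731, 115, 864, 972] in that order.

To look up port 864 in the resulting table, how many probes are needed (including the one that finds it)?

4

Insert 374: h=4, slot 4 empty -> index 4.
Insert 731: h=4, slot 4 occupied -> index 5.
Insert 115: h=4, slots 4,5 occupied -> index 6.
Insert 864: h=4, slots 4,5,6 occupied -> index 0.
Insert 972: h=0, slot 0 occupied -> index 1.
Table: [864, 972, _, _, 374, 731, 115]
Lookup 864: h=4, probe 4,5,6,0 → found at 0.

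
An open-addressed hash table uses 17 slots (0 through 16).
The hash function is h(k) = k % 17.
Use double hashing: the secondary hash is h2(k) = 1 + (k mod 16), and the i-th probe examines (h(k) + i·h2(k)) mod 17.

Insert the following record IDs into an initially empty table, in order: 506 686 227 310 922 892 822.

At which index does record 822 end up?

Insert 506: h=13, slot 13 empty → index 13.
Insert 686: h=6, slot 6 empty → index 6.
Insert 227: h=6, h2=4, slot 6 occupied → index 10.
Insert 310: h=4, slot 4 empty → index 4.
Insert 922: h=4, h2=11, slot 4 occupied → index 15.
Insert 892: h=8, slot 8 empty → index 8.
Insert 822: h=6, h2=7, slots 6,13 occupied → index 3.
Table: [∅, ∅, ∅, 822, 310, ∅, 686, ∅, 892, ∅, 227, ∅, ∅, 506, ∅, 922, ∅]

3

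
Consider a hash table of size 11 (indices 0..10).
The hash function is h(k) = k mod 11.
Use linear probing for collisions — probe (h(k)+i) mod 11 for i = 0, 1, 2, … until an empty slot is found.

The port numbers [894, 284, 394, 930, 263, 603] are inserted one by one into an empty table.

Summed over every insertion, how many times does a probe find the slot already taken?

5

894 hashes to 3; slot 3 is free → place at 3.
284 hashes to 9; slot 9 is free → place at 9.
394 hashes to 9; 9 taken → place at 10.
930 hashes to 6; slot 6 is free → place at 6.
263 hashes to 10; 10 taken → place at 0.
603 hashes to 9; 9,10,0 taken → place at 1.
Table: [263, 603, -, 894, -, -, 930, -, -, 284, 394]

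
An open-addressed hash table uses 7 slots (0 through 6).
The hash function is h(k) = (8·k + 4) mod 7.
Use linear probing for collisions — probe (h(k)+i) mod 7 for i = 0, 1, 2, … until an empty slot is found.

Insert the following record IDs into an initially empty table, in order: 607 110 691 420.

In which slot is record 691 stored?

607 hashes to 2; slot 2 is free => place at 2.
110 hashes to 2; 2 taken => place at 3.
691 hashes to 2; 2,3 taken => place at 4.
420 hashes to 4; 4 taken => place at 5.
Table: [., ., 607, 110, 691, 420, .]

4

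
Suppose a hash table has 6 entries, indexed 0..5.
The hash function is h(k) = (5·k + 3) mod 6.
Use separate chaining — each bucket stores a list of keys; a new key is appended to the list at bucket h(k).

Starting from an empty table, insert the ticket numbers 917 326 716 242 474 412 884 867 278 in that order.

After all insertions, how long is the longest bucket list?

5

Insert 917: h=4, bucket 4 empty -> new chain.
Insert 326: h=1, bucket 1 empty -> new chain.
Insert 716: h=1, bucket 1 nonempty -> append to chain.
Insert 242: h=1, bucket 1 nonempty -> append to chain.
Insert 474: h=3, bucket 3 empty -> new chain.
Insert 412: h=5, bucket 5 empty -> new chain.
Insert 884: h=1, bucket 1 nonempty -> append to chain.
Insert 867: h=0, bucket 0 empty -> new chain.
Insert 278: h=1, bucket 1 nonempty -> append to chain.
Final buckets:
0: 867
1: 326 -> 716 -> 242 -> 884 -> 278
2: .
3: 474
4: 917
5: 412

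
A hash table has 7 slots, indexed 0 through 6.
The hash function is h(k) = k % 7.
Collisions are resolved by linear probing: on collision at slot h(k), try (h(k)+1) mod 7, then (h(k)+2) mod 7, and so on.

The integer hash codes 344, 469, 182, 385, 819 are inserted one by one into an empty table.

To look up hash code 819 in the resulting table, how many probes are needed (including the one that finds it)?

5

344: h=1 => slot 1
469: h=0 => slot 0
182: h=0, probe 0,1,2 => slot 2
385: h=0, probe 0,1,2,3 => slot 3
819: h=0, probe 0,1,2,3,4 => slot 4
Table: [469, 344, 182, 385, 819, ., .]
Lookup 819: h=0, probe 0,1,2,3,4 → found at 4.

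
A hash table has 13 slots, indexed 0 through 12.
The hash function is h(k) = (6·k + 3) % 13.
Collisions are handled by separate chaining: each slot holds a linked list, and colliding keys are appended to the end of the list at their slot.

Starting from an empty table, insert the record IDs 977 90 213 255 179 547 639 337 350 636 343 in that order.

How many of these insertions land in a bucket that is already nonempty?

5

977 → bucket 2
90 → bucket 10
213 → bucket 7
255 → bucket 12
179 → bucket 11
547 → bucket 9
639 → bucket 2 (collision)
337 → bucket 10 (collision)
350 → bucket 10 (collision)
636 → bucket 10 (collision)
343 → bucket 7 (collision)
Final buckets:
0: -
1: -
2: 977 -> 639
3: -
4: -
5: -
6: -
7: 213 -> 343
8: -
9: 547
10: 90 -> 337 -> 350 -> 636
11: 179
12: 255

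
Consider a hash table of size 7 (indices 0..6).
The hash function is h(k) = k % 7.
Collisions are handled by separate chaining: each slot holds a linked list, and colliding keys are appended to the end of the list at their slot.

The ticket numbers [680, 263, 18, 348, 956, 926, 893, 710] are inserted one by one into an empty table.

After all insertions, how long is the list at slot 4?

4

Insert 680: h=1, bucket 1 empty -> new chain.
Insert 263: h=4, bucket 4 empty -> new chain.
Insert 18: h=4, bucket 4 nonempty -> append to chain.
Insert 348: h=5, bucket 5 empty -> new chain.
Insert 956: h=4, bucket 4 nonempty -> append to chain.
Insert 926: h=2, bucket 2 empty -> new chain.
Insert 893: h=4, bucket 4 nonempty -> append to chain.
Insert 710: h=3, bucket 3 empty -> new chain.
Final buckets:
0: ∅
1: 680
2: 926
3: 710
4: 263 -> 18 -> 956 -> 893
5: 348
6: ∅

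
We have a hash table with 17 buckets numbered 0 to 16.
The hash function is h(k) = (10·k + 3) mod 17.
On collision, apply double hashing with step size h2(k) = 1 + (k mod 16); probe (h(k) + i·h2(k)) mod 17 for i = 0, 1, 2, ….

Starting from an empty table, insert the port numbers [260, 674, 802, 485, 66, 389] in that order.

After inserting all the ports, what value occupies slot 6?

389

Insert 260: h=2, slot 2 empty => index 2.
Insert 674: h=11, slot 11 empty => index 11.
Insert 802: h=16, slot 16 empty => index 16.
Insert 485: h=8, slot 8 empty => index 8.
Insert 66: h=0, slot 0 empty => index 0.
Insert 389: h=0, h2=6, slot 0 occupied => index 6.
Table: [66, ∅, 260, ∅, ∅, ∅, 389, ∅, 485, ∅, ∅, 674, ∅, ∅, ∅, ∅, 802]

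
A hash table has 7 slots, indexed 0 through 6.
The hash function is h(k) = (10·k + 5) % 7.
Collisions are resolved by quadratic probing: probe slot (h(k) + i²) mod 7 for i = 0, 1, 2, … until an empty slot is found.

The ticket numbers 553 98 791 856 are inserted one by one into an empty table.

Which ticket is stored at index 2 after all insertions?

791

553 hashes to 5; slot 5 is free => place at 5.
98 hashes to 5; 5 taken => place at 6.
791 hashes to 5; 5,6 taken => place at 2.
856 hashes to 4; slot 4 is free => place at 4.
Table: [∅, ∅, 791, ∅, 856, 553, 98]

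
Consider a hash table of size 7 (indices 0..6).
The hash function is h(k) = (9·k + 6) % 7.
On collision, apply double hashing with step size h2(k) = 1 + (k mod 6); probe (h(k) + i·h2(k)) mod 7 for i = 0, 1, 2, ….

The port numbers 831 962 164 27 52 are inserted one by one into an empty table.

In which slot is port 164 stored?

1

Insert 831: h=2, slot 2 empty → index 2.
Insert 962: h=5, slot 5 empty → index 5.
Insert 164: h=5, h2=3, slot 5 occupied → index 1.
Insert 27: h=4, slot 4 empty → index 4.
Insert 52: h=5, h2=5, slot 5 occupied → index 3.
Table: [-, 164, 831, 52, 27, 962, -]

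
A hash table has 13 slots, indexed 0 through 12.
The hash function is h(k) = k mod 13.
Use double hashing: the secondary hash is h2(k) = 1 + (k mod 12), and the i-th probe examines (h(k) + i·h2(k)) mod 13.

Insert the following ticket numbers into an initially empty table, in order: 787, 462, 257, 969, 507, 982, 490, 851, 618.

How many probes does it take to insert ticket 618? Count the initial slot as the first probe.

Insert 787: h=7, slot 7 empty -> index 7.
Insert 462: h=7, h2=7, slot 7 occupied -> index 1.
Insert 257: h=10, slot 10 empty -> index 10.
Insert 969: h=7, h2=10, slot 7 occupied -> index 4.
Insert 507: h=0, slot 0 empty -> index 0.
Insert 982: h=7, h2=11, slot 7 occupied -> index 5.
Insert 490: h=9, slot 9 empty -> index 9.
Insert 851: h=6, slot 6 empty -> index 6.
Insert 618: h=7, h2=7, slots 7,1 occupied -> index 8.
Table: [507, 462, _, _, 969, 982, 851, 787, 618, 490, 257, _, _]

3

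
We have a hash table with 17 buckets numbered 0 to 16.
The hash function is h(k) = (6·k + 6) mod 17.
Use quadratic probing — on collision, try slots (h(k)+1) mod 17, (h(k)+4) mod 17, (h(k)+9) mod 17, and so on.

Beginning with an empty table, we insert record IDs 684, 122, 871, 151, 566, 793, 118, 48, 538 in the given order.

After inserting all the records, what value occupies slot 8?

538

684 hashes to 13; slot 13 is free → place at 13.
122 hashes to 7; slot 7 is free → place at 7.
871 hashes to 13; 13 taken → place at 14.
151 hashes to 11; slot 11 is free → place at 11.
566 hashes to 2; slot 2 is free → place at 2.
793 hashes to 4; slot 4 is free → place at 4.
118 hashes to 0; slot 0 is free → place at 0.
48 hashes to 5; slot 5 is free → place at 5.
538 hashes to 4; 4,5 taken → place at 8.
Table: [118, ., 566, ., 793, 48, ., 122, 538, ., ., 151, ., 684, 871, ., .]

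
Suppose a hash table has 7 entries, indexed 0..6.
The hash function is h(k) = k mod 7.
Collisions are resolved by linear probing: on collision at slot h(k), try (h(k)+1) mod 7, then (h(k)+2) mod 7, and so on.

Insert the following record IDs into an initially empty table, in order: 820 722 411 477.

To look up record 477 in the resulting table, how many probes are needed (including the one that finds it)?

Insert 820: h=1, slot 1 empty => index 1.
Insert 722: h=1, slot 1 occupied => index 2.
Insert 411: h=5, slot 5 empty => index 5.
Insert 477: h=1, slots 1,2 occupied => index 3.
Table: [_, 820, 722, 477, _, 411, _]
Lookup 477: h=1, probe 1,2,3 → found at 3.

3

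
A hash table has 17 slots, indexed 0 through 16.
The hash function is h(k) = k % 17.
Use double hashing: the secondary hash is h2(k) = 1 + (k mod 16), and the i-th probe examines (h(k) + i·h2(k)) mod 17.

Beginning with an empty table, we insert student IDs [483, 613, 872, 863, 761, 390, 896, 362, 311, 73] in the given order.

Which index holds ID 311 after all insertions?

4

483: h=7 → slot 7
613: h=1 → slot 1
872: h=5 → slot 5
863: h=13 → slot 13
761: h=13, h2=10, probe 13,6 → slot 6
390: h=16 → slot 16
896: h=12 → slot 12
362: h=5, h2=11, probe 5,16,10 → slot 10
311: h=5, h2=8, probe 5,13,4 → slot 4
73: h=5, h2=10, probe 5,15 → slot 15
Table: [—, 613, —, —, 311, 872, 761, 483, —, —, 362, —, 896, 863, —, 73, 390]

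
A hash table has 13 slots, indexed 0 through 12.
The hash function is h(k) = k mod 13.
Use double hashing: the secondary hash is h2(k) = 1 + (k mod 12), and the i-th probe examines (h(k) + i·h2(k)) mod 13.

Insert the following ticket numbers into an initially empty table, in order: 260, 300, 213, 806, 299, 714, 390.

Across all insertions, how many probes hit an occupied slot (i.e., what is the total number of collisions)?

260: h=0 => slot 0
300: h=1 => slot 1
213: h=5 => slot 5
806: h=0, h2=3, probe 0,3 => slot 3
299: h=0, h2=12, probe 0,12 => slot 12
714: h=12, h2=7, probe 12,6 => slot 6
390: h=0, h2=7, probe 0,7 => slot 7
Table: [260, 300, -, 806, -, 213, 714, 390, -, -, -, -, 299]

4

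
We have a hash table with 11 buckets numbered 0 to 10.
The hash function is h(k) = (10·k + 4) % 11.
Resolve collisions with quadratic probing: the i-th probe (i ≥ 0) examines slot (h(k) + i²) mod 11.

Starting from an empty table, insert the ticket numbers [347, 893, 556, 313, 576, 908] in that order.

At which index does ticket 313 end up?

0

Insert 347: h=9, slot 9 empty => index 9.
Insert 893: h=2, slot 2 empty => index 2.
Insert 556: h=9, slot 9 occupied => index 10.
Insert 313: h=10, slot 10 occupied => index 0.
Insert 576: h=0, slot 0 occupied => index 1.
Insert 908: h=9, slots 9,10,2 occupied => index 7.
Table: [313, 576, 893, —, —, —, —, 908, —, 347, 556]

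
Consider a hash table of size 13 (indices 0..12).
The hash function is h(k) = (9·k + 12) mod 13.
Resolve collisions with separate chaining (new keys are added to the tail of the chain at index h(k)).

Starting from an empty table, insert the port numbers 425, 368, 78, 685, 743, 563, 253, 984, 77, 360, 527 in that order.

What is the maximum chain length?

4

425 -> bucket 2
368 -> bucket 9
78 -> bucket 12
685 -> bucket 2 (collision)
743 -> bucket 4
563 -> bucket 9 (collision)
253 -> bucket 1
984 -> bucket 2 (collision)
77 -> bucket 3
360 -> bucket 2 (collision)
527 -> bucket 10
Final buckets:
0: —
1: 253
2: 425 -> 685 -> 984 -> 360
3: 77
4: 743
5: —
6: —
7: —
8: —
9: 368 -> 563
10: 527
11: —
12: 78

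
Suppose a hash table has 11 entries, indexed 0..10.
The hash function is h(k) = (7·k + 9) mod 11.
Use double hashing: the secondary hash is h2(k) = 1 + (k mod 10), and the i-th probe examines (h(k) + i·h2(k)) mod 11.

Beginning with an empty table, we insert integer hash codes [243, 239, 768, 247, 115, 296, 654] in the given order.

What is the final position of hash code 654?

243 hashes to 5; slot 5 is free -> place at 5.
239 hashes to 10; slot 10 is free -> place at 10.
768 hashes to 6; slot 6 is free -> place at 6.
247 hashes to 0; slot 0 is free -> place at 0.
115 hashes to 0, h2=6; 0,6 taken -> place at 1.
296 hashes to 2; slot 2 is free -> place at 2.
654 hashes to 0, h2=5; 0,5,10 taken -> place at 4.
Table: [247, 115, 296, ∅, 654, 243, 768, ∅, ∅, ∅, 239]

4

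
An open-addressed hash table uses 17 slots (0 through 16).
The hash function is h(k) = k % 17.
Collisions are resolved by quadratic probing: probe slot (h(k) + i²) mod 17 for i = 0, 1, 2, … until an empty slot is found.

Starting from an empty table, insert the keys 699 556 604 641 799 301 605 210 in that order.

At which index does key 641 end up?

13

699: h=2 → slot 2
556: h=12 → slot 12
604: h=9 → slot 9
641: h=12, probe 12,13 → slot 13
799: h=0 → slot 0
301: h=12, probe 12,13,16 → slot 16
605: h=10 → slot 10
210: h=6 → slot 6
Table: [799, _, 699, _, _, _, 210, _, _, 604, 605, _, 556, 641, _, _, 301]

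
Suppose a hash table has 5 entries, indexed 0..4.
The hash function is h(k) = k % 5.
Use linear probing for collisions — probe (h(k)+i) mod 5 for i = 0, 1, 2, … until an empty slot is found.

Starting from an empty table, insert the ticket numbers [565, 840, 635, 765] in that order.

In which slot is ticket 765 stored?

3

Insert 565: h=0, slot 0 empty => index 0.
Insert 840: h=0, slot 0 occupied => index 1.
Insert 635: h=0, slots 0,1 occupied => index 2.
Insert 765: h=0, slots 0,1,2 occupied => index 3.
Table: [565, 840, 635, 765, _]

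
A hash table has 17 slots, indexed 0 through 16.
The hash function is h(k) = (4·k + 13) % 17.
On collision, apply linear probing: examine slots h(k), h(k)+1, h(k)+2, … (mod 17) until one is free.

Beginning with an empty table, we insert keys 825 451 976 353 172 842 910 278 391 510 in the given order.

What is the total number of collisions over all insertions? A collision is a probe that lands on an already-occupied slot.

12

Insert 825: h=15, slot 15 empty -> index 15.
Insert 451: h=15, slot 15 occupied -> index 16.
Insert 976: h=7, slot 7 empty -> index 7.
Insert 353: h=14, slot 14 empty -> index 14.
Insert 172: h=4, slot 4 empty -> index 4.
Insert 842: h=15, slots 15,16 occupied -> index 0.
Insert 910: h=15, slots 15,16,0 occupied -> index 1.
Insert 278: h=3, slot 3 empty -> index 3.
Insert 391: h=13, slot 13 empty -> index 13.
Insert 510: h=13, slots 13,14,15,16,0,1 occupied -> index 2.
Table: [842, 910, 510, 278, 172, ., ., 976, ., ., ., ., ., 391, 353, 825, 451]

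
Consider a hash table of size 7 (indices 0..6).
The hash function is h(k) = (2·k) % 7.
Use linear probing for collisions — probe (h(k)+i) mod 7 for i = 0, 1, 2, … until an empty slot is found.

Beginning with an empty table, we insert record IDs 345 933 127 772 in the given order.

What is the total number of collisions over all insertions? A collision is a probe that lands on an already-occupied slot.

3

345 hashes to 4; slot 4 is free → place at 4.
933 hashes to 4; 4 taken → place at 5.
127 hashes to 2; slot 2 is free → place at 2.
772 hashes to 4; 4,5 taken → place at 6.
Table: [∅, ∅, 127, ∅, 345, 933, 772]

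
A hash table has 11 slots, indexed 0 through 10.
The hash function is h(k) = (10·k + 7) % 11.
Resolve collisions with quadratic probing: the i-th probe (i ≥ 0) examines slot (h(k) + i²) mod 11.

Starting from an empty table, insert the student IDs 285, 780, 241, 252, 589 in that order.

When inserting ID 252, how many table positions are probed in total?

Insert 285: h=8, slot 8 empty => index 8.
Insert 780: h=8, slot 8 occupied => index 9.
Insert 241: h=8, slots 8,9 occupied => index 1.
Insert 252: h=8, slots 8,9,1 occupied => index 6.
Insert 589: h=1, slot 1 occupied => index 2.
Table: [∅, 241, 589, ∅, ∅, ∅, 252, ∅, 285, 780, ∅]

4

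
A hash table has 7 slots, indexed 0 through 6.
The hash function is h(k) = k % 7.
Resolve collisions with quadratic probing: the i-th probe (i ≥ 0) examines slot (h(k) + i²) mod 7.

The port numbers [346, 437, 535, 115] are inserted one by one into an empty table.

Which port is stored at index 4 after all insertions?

437

346: h=3 -> slot 3
437: h=3, probe 3,4 -> slot 4
535: h=3, probe 3,4,0 -> slot 0
115: h=3, probe 3,4,0,5 -> slot 5
Table: [535, _, _, 346, 437, 115, _]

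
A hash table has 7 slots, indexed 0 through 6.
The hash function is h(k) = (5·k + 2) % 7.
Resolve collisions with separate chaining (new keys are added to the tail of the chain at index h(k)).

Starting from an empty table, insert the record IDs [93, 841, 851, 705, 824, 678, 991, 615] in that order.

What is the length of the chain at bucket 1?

2

Insert 93: h=5, bucket 5 empty -> new chain.
Insert 841: h=0, bucket 0 empty -> new chain.
Insert 851: h=1, bucket 1 empty -> new chain.
Insert 705: h=6, bucket 6 empty -> new chain.
Insert 824: h=6, bucket 6 nonempty -> append to chain.
Insert 678: h=4, bucket 4 empty -> new chain.
Insert 991: h=1, bucket 1 nonempty -> append to chain.
Insert 615: h=4, bucket 4 nonempty -> append to chain.
Final buckets:
0: 841
1: 851 -> 991
2: .
3: .
4: 678 -> 615
5: 93
6: 705 -> 824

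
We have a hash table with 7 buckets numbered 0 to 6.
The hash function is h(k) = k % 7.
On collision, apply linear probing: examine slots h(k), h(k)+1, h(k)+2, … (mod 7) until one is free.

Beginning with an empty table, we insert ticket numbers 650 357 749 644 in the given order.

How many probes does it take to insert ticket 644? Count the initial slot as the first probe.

650 hashes to 6; slot 6 is free => place at 6.
357 hashes to 0; slot 0 is free => place at 0.
749 hashes to 0; 0 taken => place at 1.
644 hashes to 0; 0,1 taken => place at 2.
Table: [357, 749, 644, _, _, _, 650]

3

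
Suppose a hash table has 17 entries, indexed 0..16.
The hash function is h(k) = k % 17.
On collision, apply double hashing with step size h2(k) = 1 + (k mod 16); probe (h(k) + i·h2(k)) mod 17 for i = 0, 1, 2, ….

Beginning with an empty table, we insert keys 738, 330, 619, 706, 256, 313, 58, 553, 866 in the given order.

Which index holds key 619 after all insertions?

Insert 738: h=7, slot 7 empty => index 7.
Insert 330: h=7, h2=11, slot 7 occupied => index 1.
Insert 619: h=7, h2=12, slot 7 occupied => index 2.
Insert 706: h=9, slot 9 empty => index 9.
Insert 256: h=1, h2=1, slots 1,2 occupied => index 3.
Insert 313: h=7, h2=10, slot 7 occupied => index 0.
Insert 58: h=7, h2=11, slots 7,1 occupied => index 12.
Insert 553: h=9, h2=10, slots 9,2,12 occupied => index 5.
Insert 866: h=16, slot 16 empty => index 16.
Table: [313, 330, 619, 256, -, 553, -, 738, -, 706, -, -, 58, -, -, -, 866]

2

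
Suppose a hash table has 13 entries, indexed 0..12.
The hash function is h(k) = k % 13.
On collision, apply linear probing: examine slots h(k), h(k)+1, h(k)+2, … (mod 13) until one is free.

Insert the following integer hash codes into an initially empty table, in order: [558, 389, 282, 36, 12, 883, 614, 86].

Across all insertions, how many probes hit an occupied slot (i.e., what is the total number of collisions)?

6

Insert 558: h=12, slot 12 empty => index 12.
Insert 389: h=12, slot 12 occupied => index 0.
Insert 282: h=9, slot 9 empty => index 9.
Insert 36: h=10, slot 10 empty => index 10.
Insert 12: h=12, slots 12,0 occupied => index 1.
Insert 883: h=12, slots 12,0,1 occupied => index 2.
Insert 614: h=3, slot 3 empty => index 3.
Insert 86: h=8, slot 8 empty => index 8.
Table: [389, 12, 883, 614, -, -, -, -, 86, 282, 36, -, 558]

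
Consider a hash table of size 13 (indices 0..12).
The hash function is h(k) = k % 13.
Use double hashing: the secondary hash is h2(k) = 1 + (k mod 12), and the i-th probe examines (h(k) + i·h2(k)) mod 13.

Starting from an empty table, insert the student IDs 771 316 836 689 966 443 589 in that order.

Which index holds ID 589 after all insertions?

8

771: h=4 → slot 4
316: h=4, h2=5, probe 4,9 → slot 9
836: h=4, h2=9, probe 4,0 → slot 0
689: h=0, h2=6, probe 0,6 → slot 6
966: h=4, h2=7, probe 4,11 → slot 11
443: h=1 → slot 1
589: h=4, h2=2, probe 4,6,8 → slot 8
Table: [836, 443, —, —, 771, —, 689, —, 589, 316, —, 966, —]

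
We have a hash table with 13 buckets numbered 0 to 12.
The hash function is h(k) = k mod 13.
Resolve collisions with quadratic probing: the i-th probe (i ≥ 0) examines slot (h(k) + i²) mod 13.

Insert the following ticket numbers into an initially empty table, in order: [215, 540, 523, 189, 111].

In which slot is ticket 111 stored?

10

215 hashes to 7; slot 7 is free -> place at 7.
540 hashes to 7; 7 taken -> place at 8.
523 hashes to 3; slot 3 is free -> place at 3.
189 hashes to 7; 7,8 taken -> place at 11.
111 hashes to 7; 7,8,11,3 taken -> place at 10.
Table: [., ., ., 523, ., ., ., 215, 540, ., 111, 189, .]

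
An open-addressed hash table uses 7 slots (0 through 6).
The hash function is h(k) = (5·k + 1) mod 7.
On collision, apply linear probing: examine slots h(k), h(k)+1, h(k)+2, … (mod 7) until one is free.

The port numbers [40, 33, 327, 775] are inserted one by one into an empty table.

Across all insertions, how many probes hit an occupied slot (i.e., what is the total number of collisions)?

6

40: h=5 → slot 5
33: h=5, probe 5,6 → slot 6
327: h=5, probe 5,6,0 → slot 0
775: h=5, probe 5,6,0,1 → slot 1
Table: [327, 775, —, —, —, 40, 33]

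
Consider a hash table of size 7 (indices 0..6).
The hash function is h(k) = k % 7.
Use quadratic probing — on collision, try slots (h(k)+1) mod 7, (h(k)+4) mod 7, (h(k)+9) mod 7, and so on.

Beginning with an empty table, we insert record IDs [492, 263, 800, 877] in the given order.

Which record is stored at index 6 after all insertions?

877

Insert 492: h=2, slot 2 empty -> index 2.
Insert 263: h=4, slot 4 empty -> index 4.
Insert 800: h=2, slot 2 occupied -> index 3.
Insert 877: h=2, slots 2,3 occupied -> index 6.
Table: [-, -, 492, 800, 263, -, 877]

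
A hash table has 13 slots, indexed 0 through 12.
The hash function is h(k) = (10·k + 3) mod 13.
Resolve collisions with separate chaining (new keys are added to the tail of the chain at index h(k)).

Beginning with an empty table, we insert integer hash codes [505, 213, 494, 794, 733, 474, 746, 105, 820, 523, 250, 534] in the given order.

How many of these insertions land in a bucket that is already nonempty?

Insert 505: h=9, bucket 9 empty → new chain.
Insert 213: h=1, bucket 1 empty → new chain.
Insert 494: h=3, bucket 3 empty → new chain.
Insert 794: h=0, bucket 0 empty → new chain.
Insert 733: h=1, bucket 1 nonempty → append to chain.
Insert 474: h=11, bucket 11 empty → new chain.
Insert 746: h=1, bucket 1 nonempty → append to chain.
Insert 105: h=0, bucket 0 nonempty → append to chain.
Insert 820: h=0, bucket 0 nonempty → append to chain.
Insert 523: h=7, bucket 7 empty → new chain.
Insert 250: h=7, bucket 7 nonempty → append to chain.
Insert 534: h=0, bucket 0 nonempty → append to chain.
Final buckets:
0: 794 -> 105 -> 820 -> 534
1: 213 -> 733 -> 746
2: ∅
3: 494
4: ∅
5: ∅
6: ∅
7: 523 -> 250
8: ∅
9: 505
10: ∅
11: 474
12: ∅

6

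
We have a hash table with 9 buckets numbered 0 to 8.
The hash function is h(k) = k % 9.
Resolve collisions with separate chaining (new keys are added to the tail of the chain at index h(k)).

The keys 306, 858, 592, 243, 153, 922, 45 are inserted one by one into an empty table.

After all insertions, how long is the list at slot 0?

Insert 306: h=0, bucket 0 empty → new chain.
Insert 858: h=3, bucket 3 empty → new chain.
Insert 592: h=7, bucket 7 empty → new chain.
Insert 243: h=0, bucket 0 nonempty → append to chain.
Insert 153: h=0, bucket 0 nonempty → append to chain.
Insert 922: h=4, bucket 4 empty → new chain.
Insert 45: h=0, bucket 0 nonempty → append to chain.
Final buckets:
0: 306 -> 243 -> 153 -> 45
1: —
2: —
3: 858
4: 922
5: —
6: —
7: 592
8: —

4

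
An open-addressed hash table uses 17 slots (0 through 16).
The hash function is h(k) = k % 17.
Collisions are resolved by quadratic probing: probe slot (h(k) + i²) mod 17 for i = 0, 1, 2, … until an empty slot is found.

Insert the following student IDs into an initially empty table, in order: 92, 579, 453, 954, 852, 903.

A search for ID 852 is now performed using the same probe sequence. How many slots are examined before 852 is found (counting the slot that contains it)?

92: h=7 => slot 7
579: h=1 => slot 1
453: h=11 => slot 11
954: h=2 => slot 2
852: h=2, probe 2,3 => slot 3
903: h=2, probe 2,3,6 => slot 6
Table: [., 579, 954, 852, ., ., 903, 92, ., ., ., 453, ., ., ., ., .]
Lookup 852: h=2, probe 2,3 → found at 3.

2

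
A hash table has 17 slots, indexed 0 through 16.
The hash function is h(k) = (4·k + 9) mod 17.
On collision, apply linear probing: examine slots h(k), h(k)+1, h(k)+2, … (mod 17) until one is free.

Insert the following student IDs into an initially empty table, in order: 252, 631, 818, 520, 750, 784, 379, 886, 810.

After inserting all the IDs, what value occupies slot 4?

Insert 252: h=14, slot 14 empty => index 14.
Insert 631: h=0, slot 0 empty => index 0.
Insert 818: h=0, slot 0 occupied => index 1.
Insert 520: h=15, slot 15 empty => index 15.
Insert 750: h=0, slots 0,1 occupied => index 2.
Insert 784: h=0, slots 0,1,2 occupied => index 3.
Insert 379: h=12, slot 12 empty => index 12.
Insert 886: h=0, slots 0,1,2,3 occupied => index 4.
Insert 810: h=2, slots 2,3,4 occupied => index 5.
Table: [631, 818, 750, 784, 886, 810, _, _, _, _, _, _, 379, _, 252, 520, _]

886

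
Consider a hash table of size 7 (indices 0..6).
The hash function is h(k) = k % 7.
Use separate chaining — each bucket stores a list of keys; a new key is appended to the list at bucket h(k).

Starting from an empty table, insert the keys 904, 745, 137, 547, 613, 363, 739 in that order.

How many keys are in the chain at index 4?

Insert 904: h=1, bucket 1 empty → new chain.
Insert 745: h=3, bucket 3 empty → new chain.
Insert 137: h=4, bucket 4 empty → new chain.
Insert 547: h=1, bucket 1 nonempty → append to chain.
Insert 613: h=4, bucket 4 nonempty → append to chain.
Insert 363: h=6, bucket 6 empty → new chain.
Insert 739: h=4, bucket 4 nonempty → append to chain.
Final buckets:
0: _
1: 904 -> 547
2: _
3: 745
4: 137 -> 613 -> 739
5: _
6: 363

3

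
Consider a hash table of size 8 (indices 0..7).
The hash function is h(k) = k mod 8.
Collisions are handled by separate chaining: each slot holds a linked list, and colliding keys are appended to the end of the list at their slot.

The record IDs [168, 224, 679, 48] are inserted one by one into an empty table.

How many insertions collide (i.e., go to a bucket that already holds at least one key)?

2

Insert 168: h=0, bucket 0 empty → new chain.
Insert 224: h=0, bucket 0 nonempty → append to chain.
Insert 679: h=7, bucket 7 empty → new chain.
Insert 48: h=0, bucket 0 nonempty → append to chain.
Final buckets:
0: 168 -> 224 -> 48
1: _
2: _
3: _
4: _
5: _
6: _
7: 679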